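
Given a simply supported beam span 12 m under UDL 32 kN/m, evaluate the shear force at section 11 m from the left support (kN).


R_A = w * L / 2 = 32 * 12 / 2 = 192.0 kN
V(x) = R_A - w * x = 192.0 - 32 * 11
= -160.0 kN

-160.0 kN


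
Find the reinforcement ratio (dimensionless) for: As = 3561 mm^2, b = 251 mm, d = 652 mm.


rho = As / (b * d)
= 3561 / (251 * 652)
= 3561 / 163652
= 0.02176 (dimensionless)

0.02176 (dimensionless)


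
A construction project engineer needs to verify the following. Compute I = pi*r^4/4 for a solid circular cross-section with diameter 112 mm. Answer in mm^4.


r = d / 2 = 112 / 2 = 56.0 mm
I = pi * r^4 / 4 = pi * 56.0^4 / 4
= 7723995.1 mm^4

7723995.1 mm^4


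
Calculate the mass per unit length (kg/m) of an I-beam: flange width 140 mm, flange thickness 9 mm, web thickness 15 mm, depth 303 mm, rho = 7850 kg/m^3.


A_flanges = 2 * 140 * 9 = 2520 mm^2
A_web = (303 - 2 * 9) * 15 = 4275 mm^2
A_total = 2520 + 4275 = 6795 mm^2 = 0.006795 m^2
Weight = rho * A = 7850 * 0.006795 = 53.3407 kg/m

53.3407 kg/m


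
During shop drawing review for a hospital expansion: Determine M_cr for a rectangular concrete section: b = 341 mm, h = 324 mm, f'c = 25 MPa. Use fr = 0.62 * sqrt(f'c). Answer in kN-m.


fr = 0.62 * sqrt(25) = 0.62 * 5.0 = 3.1 MPa
I = 341 * 324^3 / 12 = 966514032.0 mm^4
y_t = 162.0 mm
M_cr = fr * I / y_t = 3.1 * 966514032.0 / 162.0 N-mm
= 18.495 kN-m

18.495 kN-m


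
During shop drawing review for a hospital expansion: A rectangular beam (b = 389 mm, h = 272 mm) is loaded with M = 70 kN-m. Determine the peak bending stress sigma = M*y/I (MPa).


I = b * h^3 / 12 = 389 * 272^3 / 12 = 652341589.33 mm^4
y = h / 2 = 272 / 2 = 136.0 mm
M = 70 kN-m = 70000000.0 N-mm
sigma = M * y / I = 70000000.0 * 136.0 / 652341589.33
= 14.59 MPa

14.59 MPa


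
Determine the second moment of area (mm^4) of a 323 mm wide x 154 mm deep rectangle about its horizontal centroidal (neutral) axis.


I = b * h^3 / 12
= 323 * 154^3 / 12
= 323 * 3652264 / 12
= 98306772.67 mm^4

98306772.67 mm^4


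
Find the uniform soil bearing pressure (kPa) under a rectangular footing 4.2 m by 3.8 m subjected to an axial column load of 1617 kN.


A = 4.2 * 3.8 = 15.96 m^2
q = P / A = 1617 / 15.96
= 101.3158 kPa

101.3158 kPa


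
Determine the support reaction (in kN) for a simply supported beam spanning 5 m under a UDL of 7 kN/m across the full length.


Total load = w * L = 7 * 5 = 35 kN
By symmetry, each reaction R = total / 2 = 35 / 2 = 17.5 kN

17.5 kN


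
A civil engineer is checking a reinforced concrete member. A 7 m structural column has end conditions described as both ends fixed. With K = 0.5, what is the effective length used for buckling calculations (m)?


L_eff = K * L
= 0.5 * 7
= 3.5 m

3.5 m


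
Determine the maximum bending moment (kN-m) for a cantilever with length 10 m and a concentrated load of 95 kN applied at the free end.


For a cantilever with a point load at the free end:
M_max = P * L = 95 * 10 = 950 kN-m

950 kN-m


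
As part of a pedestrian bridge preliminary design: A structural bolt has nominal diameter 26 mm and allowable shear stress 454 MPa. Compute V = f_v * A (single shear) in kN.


A = pi * d^2 / 4 = pi * 26^2 / 4 = 530.9292 mm^2
V = f_v * A / 1000 = 454 * 530.9292 / 1000
= 241.0418 kN

241.0418 kN


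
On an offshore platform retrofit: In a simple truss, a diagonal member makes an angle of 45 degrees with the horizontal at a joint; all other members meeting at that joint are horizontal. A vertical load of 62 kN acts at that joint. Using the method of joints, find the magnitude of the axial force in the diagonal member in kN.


At the joint, only the diagonal has a vertical component, so vertical equilibrium gives:
F * sin(45) = 62
F = 62 / sin(45)
= 62 / 0.707107
= 87.68 kN

87.68 kN


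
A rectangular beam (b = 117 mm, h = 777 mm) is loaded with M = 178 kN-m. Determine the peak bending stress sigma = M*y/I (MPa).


I = b * h^3 / 12 = 117 * 777^3 / 12 = 4573699971.75 mm^4
y = h / 2 = 777 / 2 = 388.5 mm
M = 178 kN-m = 178000000.0 N-mm
sigma = M * y / I = 178000000.0 * 388.5 / 4573699971.75
= 15.12 MPa

15.12 MPa


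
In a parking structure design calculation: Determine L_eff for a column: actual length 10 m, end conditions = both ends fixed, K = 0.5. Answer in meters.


L_eff = K * L
= 0.5 * 10
= 5.0 m

5.0 m


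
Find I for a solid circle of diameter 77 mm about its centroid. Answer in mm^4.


r = d / 2 = 77 / 2 = 38.5 mm
I = pi * r^4 / 4 = pi * 38.5^4 / 4
= 1725570.86 mm^4

1725570.86 mm^4


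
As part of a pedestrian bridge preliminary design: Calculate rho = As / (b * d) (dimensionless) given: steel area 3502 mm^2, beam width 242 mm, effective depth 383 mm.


rho = As / (b * d)
= 3502 / (242 * 383)
= 3502 / 92686
= 0.037783 (dimensionless)

0.037783 (dimensionless)


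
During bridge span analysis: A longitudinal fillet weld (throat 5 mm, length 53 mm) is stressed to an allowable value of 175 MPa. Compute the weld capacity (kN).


Strength = throat * length * allowable stress
= 5 * 53 * 175 N
= 46375 N
= 46.38 kN

46.38 kN


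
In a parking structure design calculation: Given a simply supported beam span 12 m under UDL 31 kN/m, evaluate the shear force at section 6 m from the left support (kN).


R_A = w * L / 2 = 31 * 12 / 2 = 186.0 kN
V(x) = R_A - w * x = 186.0 - 31 * 6
= 0.0 kN

0.0 kN


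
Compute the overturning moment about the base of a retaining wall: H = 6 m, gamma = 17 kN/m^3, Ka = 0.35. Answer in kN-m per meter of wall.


Pa = 0.5 * Ka * gamma * H^2
= 0.5 * 0.35 * 17 * 6^2
= 107.1 kN/m
Arm = H / 3 = 6 / 3 = 2.0 m
Mo = Pa * arm = Pa * H / 3 = 107.1 * 6 / 3 = 214.2 kN-m/m

214.2 kN-m/m


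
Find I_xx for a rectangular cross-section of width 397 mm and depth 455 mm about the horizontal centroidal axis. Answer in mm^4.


I = b * h^3 / 12
= 397 * 455^3 / 12
= 397 * 94196375 / 12
= 3116330072.92 mm^4

3116330072.92 mm^4


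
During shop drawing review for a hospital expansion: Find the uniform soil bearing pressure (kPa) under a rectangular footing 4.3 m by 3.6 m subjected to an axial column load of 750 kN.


A = 4.3 * 3.6 = 15.48 m^2
q = P / A = 750 / 15.48
= 48.4496 kPa

48.4496 kPa


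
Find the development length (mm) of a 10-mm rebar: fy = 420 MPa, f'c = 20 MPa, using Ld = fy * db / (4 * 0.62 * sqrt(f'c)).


Ld = (fy * db) / (4 * 0.62 * sqrt(f'c))
= (420 * 10) / (4 * 0.62 * sqrt(20))
= 4200 / 11.0909
= 378.69 mm

378.69 mm


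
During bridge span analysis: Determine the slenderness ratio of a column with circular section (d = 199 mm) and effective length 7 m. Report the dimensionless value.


Radius of gyration r = d / 4 = 199 / 4 = 49.75 mm
L_eff = 7000.0 mm
Slenderness ratio = L / r = 7000.0 / 49.75 = 140.7 (dimensionless)

140.7 (dimensionless)


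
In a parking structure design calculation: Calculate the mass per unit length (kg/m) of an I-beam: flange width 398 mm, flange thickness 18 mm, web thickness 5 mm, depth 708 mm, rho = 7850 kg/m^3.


A_flanges = 2 * 398 * 18 = 14328 mm^2
A_web = (708 - 2 * 18) * 5 = 3360 mm^2
A_total = 14328 + 3360 = 17688 mm^2 = 0.017688 m^2
Weight = rho * A = 7850 * 0.017688 = 138.8508 kg/m

138.8508 kg/m


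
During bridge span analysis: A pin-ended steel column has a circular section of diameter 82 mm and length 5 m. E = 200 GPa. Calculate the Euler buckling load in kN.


I = pi * d^4 / 64 = 2219347.5 mm^4
L = 5000.0 mm
P_cr = pi^2 * E * I / L^2
= 9.8696 * 200000.0 * 2219347.5 / 5000.0^2
= 175232.65 N = 175.2327 kN

175.2327 kN


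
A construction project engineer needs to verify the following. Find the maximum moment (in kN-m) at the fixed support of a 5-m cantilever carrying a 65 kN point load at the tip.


For a cantilever with a point load at the free end:
M_max = P * L = 65 * 5 = 325 kN-m

325 kN-m


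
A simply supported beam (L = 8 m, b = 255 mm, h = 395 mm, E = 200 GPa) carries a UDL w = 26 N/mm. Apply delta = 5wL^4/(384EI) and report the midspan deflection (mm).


I = 255 * 395^3 / 12 = 1309634843.75 mm^4
L = 8000.0 mm, w = 26 N/mm, E = 200000.0 MPa
delta = 5 * w * L^4 / (384 * E * I)
= 5 * 26 * 8000.0^4 / (384 * 200000.0 * 1309634843.75)
= 5.2941 mm

5.2941 mm


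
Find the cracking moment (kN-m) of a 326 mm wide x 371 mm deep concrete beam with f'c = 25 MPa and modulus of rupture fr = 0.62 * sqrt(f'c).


fr = 0.62 * sqrt(25) = 0.62 * 5.0 = 3.1 MPa
I = 326 * 371^3 / 12 = 1387260698.83 mm^4
y_t = 185.5 mm
M_cr = fr * I / y_t = 3.1 * 1387260698.83 / 185.5 N-mm
= 23.1833 kN-m

23.1833 kN-m


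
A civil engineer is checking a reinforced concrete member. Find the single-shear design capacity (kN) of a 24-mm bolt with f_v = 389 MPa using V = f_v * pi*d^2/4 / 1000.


A = pi * d^2 / 4 = pi * 24^2 / 4 = 452.3893 mm^2
V = f_v * A / 1000 = 389 * 452.3893 / 1000
= 175.9795 kN

175.9795 kN


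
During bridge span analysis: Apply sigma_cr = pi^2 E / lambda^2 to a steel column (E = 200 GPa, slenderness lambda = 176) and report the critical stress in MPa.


sigma_cr = pi^2 * E / lambda^2
= 9.8696 * 200000.0 / 176^2
= 9.8696 * 200000.0 / 30976
= 63.7242 MPa

63.7242 MPa


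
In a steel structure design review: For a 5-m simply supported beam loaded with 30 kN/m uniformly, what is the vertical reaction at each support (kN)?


Total load = w * L = 30 * 5 = 150 kN
By symmetry, each reaction R = total / 2 = 150 / 2 = 75.0 kN

75.0 kN


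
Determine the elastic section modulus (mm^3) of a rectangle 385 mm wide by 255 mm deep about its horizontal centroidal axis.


S = b * h^2 / 6
= 385 * 255^2 / 6
= 385 * 65025 / 6
= 4172437.5 mm^3

4172437.5 mm^3


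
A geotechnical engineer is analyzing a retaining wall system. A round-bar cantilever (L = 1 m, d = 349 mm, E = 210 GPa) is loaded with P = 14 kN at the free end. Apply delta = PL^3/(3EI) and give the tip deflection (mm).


I = pi * d^4 / 64 = pi * 349^4 / 64 = 728235098.33 mm^4
L = 1000.0 mm, P = 14000.0 N, E = 210000.0 MPa
delta = P * L^3 / (3 * E * I)
= 14000.0 * 1000.0^3 / (3 * 210000.0 * 728235098.33)
= 0.0305 mm

0.0305 mm


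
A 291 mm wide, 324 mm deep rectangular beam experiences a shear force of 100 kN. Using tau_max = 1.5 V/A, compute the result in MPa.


A = b * h = 291 * 324 = 94284 mm^2
V = 100 kN = 100000.0 N
tau_max = 1.5 * V / A = 1.5 * 100000.0 / 94284
= 1.5909 MPa

1.5909 MPa


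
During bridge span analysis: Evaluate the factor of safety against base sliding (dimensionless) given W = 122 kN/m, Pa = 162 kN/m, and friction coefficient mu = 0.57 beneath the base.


Resisting force = mu * W = 0.57 * 122 = 69.54 kN/m
FOS = Resisting / Driving = 69.54 / 162
= 0.4293 (dimensionless)

0.4293 (dimensionless)


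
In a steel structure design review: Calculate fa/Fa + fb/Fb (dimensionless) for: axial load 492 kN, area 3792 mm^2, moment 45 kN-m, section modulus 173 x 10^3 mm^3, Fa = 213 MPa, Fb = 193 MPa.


f_a = P / A = 492000.0 / 3792 = 129.7468 MPa
f_b = M / S = 45000000.0 / 173000.0 = 260.1156 MPa
Ratio = f_a / Fa + f_b / Fb
= 129.7468 / 213 + 260.1156 / 193
= 1.9569 (dimensionless)

1.9569 (dimensionless)


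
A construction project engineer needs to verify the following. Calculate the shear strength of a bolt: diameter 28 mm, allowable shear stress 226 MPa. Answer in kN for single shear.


A = pi * d^2 / 4 = pi * 28^2 / 4 = 615.7522 mm^2
V = f_v * A / 1000 = 226 * 615.7522 / 1000
= 139.16 kN

139.16 kN


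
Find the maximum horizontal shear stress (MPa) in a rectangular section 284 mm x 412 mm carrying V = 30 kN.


A = b * h = 284 * 412 = 117008 mm^2
V = 30 kN = 30000.0 N
tau_max = 1.5 * V / A = 1.5 * 30000.0 / 117008
= 0.3846 MPa

0.3846 MPa


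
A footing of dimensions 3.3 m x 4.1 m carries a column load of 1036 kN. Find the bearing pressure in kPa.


A = 3.3 * 4.1 = 13.53 m^2
q = P / A = 1036 / 13.53
= 76.5706 kPa

76.5706 kPa


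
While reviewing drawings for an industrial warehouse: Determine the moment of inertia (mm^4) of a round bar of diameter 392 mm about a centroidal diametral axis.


r = d / 2 = 392 / 2 = 196.0 mm
I = pi * r^4 / 4 = pi * 196.0^4 / 4
= 1159082014.14 mm^4

1159082014.14 mm^4


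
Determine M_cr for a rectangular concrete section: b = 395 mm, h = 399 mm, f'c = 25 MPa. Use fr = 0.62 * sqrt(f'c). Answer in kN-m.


fr = 0.62 * sqrt(25) = 0.62 * 5.0 = 3.1 MPa
I = 395 * 399^3 / 12 = 2090906133.75 mm^4
y_t = 199.5 mm
M_cr = fr * I / y_t = 3.1 * 2090906133.75 / 199.5 N-mm
= 32.4903 kN-m

32.4903 kN-m


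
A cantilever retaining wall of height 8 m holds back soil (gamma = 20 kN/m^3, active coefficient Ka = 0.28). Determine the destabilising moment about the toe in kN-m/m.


Pa = 0.5 * Ka * gamma * H^2
= 0.5 * 0.28 * 20 * 8^2
= 179.2 kN/m
Arm = H / 3 = 8 / 3 = 2.6667 m
Mo = Pa * arm = Pa * H / 3 = 179.2 * 8 / 3 = 477.8667 kN-m/m

477.8667 kN-m/m


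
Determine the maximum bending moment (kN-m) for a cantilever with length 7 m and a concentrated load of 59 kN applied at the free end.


For a cantilever with a point load at the free end:
M_max = P * L = 59 * 7 = 413 kN-m

413 kN-m


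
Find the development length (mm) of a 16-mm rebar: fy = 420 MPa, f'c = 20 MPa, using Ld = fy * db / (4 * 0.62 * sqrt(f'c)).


Ld = (fy * db) / (4 * 0.62 * sqrt(f'c))
= (420 * 16) / (4 * 0.62 * sqrt(20))
= 6720 / 11.0909
= 605.9 mm

605.9 mm


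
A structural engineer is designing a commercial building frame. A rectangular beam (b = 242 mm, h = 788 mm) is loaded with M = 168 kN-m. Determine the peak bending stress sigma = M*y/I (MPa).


I = b * h^3 / 12 = 242 * 788^3 / 12 = 9867628085.33 mm^4
y = h / 2 = 788 / 2 = 394.0 mm
M = 168 kN-m = 168000000.0 N-mm
sigma = M * y / I = 168000000.0 * 394.0 / 9867628085.33
= 6.71 MPa

6.71 MPa


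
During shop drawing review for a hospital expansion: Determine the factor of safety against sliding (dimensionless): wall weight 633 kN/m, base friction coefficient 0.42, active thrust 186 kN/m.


Resisting force = mu * W = 0.42 * 633 = 265.86 kN/m
FOS = Resisting / Driving = 265.86 / 186
= 1.4294 (dimensionless)

1.4294 (dimensionless)


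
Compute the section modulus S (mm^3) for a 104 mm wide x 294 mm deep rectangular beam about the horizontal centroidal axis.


S = b * h^2 / 6
= 104 * 294^2 / 6
= 104 * 86436 / 6
= 1498224.0 mm^3

1498224.0 mm^3


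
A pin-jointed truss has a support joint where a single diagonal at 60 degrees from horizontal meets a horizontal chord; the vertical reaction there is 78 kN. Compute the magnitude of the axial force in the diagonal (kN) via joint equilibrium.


At the joint, only the diagonal has a vertical component, so vertical equilibrium gives:
F * sin(60) = 78
F = 78 / sin(60)
= 78 / 0.866025
= 90.07 kN

90.07 kN


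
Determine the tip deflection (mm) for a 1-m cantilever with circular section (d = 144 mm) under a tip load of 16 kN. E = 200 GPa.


I = pi * d^4 / 64 = pi * 144^4 / 64 = 21106677.15 mm^4
L = 1000.0 mm, P = 16000.0 N, E = 200000.0 MPa
delta = P * L^3 / (3 * E * I)
= 16000.0 * 1000.0^3 / (3 * 200000.0 * 21106677.15)
= 1.2634 mm

1.2634 mm


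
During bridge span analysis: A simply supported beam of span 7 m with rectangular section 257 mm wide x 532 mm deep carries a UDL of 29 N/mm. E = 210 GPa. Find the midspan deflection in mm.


I = 257 * 532^3 / 12 = 3224681114.67 mm^4
L = 7000.0 mm, w = 29 N/mm, E = 210000.0 MPa
delta = 5 * w * L^4 / (384 * E * I)
= 5 * 29 * 7000.0^4 / (384 * 210000.0 * 3224681114.67)
= 1.3388 mm

1.3388 mm


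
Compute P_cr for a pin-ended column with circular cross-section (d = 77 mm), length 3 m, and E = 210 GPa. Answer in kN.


I = pi * d^4 / 64 = 1725570.86 mm^4
L = 3000.0 mm
P_cr = pi^2 * E * I / L^2
= 9.8696 * 210000.0 * 1725570.86 / 3000.0^2
= 397383.04 N = 397.383 kN

397.383 kN


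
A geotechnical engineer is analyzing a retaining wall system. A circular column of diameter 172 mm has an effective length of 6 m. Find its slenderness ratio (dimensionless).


Radius of gyration r = d / 4 = 172 / 4 = 43.0 mm
L_eff = 6000.0 mm
Slenderness ratio = L / r = 6000.0 / 43.0 = 139.53 (dimensionless)

139.53 (dimensionless)


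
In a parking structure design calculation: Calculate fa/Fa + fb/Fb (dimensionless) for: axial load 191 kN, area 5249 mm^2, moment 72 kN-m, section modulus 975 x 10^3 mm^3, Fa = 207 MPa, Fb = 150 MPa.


f_a = P / A = 191000.0 / 5249 = 36.3879 MPa
f_b = M / S = 72000000.0 / 975000.0 = 73.8462 MPa
Ratio = f_a / Fa + f_b / Fb
= 36.3879 / 207 + 73.8462 / 150
= 0.6681 (dimensionless)

0.6681 (dimensionless)


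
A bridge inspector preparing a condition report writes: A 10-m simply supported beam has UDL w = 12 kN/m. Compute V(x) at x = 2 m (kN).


R_A = w * L / 2 = 12 * 10 / 2 = 60.0 kN
V(x) = R_A - w * x = 60.0 - 12 * 2
= 36.0 kN

36.0 kN


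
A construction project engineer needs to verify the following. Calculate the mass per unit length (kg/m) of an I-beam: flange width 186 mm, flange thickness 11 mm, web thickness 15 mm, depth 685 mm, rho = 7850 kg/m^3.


A_flanges = 2 * 186 * 11 = 4092 mm^2
A_web = (685 - 2 * 11) * 15 = 9945 mm^2
A_total = 4092 + 9945 = 14037 mm^2 = 0.014037 m^2
Weight = rho * A = 7850 * 0.014037 = 110.1904 kg/m

110.1904 kg/m


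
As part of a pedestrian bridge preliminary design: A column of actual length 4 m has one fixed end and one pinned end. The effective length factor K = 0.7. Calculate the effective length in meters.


L_eff = K * L
= 0.7 * 4
= 2.8 m

2.8 m


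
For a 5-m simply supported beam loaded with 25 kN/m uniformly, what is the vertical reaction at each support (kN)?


Total load = w * L = 25 * 5 = 125 kN
By symmetry, each reaction R = total / 2 = 125 / 2 = 62.5 kN

62.5 kN


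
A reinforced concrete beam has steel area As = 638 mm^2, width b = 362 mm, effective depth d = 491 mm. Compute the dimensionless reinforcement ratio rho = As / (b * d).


rho = As / (b * d)
= 638 / (362 * 491)
= 638 / 177742
= 0.003589 (dimensionless)

0.003589 (dimensionless)


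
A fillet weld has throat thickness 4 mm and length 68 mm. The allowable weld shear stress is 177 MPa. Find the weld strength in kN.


Strength = throat * length * allowable stress
= 4 * 68 * 177 N
= 48144 N
= 48.14 kN

48.14 kN


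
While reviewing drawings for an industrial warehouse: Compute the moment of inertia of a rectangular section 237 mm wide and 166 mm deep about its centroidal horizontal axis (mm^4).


I = b * h^3 / 12
= 237 * 166^3 / 12
= 237 * 4574296 / 12
= 90342346.0 mm^4

90342346.0 mm^4


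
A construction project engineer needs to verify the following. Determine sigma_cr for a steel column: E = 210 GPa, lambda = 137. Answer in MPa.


sigma_cr = pi^2 * E / lambda^2
= 9.8696 * 210000.0 / 137^2
= 9.8696 * 210000.0 / 18769
= 110.4277 MPa

110.4277 MPa


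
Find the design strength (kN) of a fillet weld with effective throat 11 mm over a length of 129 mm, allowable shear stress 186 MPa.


Strength = throat * length * allowable stress
= 11 * 129 * 186 N
= 263934 N
= 263.93 kN

263.93 kN


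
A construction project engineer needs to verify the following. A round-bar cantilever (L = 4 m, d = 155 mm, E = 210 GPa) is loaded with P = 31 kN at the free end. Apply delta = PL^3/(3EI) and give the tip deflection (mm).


I = pi * d^4 / 64 = pi * 155^4 / 64 = 28333269.42 mm^4
L = 4000.0 mm, P = 31000.0 N, E = 210000.0 MPa
delta = P * L^3 / (3 * E * I)
= 31000.0 * 4000.0^3 / (3 * 210000.0 * 28333269.42)
= 111.1487 mm

111.1487 mm


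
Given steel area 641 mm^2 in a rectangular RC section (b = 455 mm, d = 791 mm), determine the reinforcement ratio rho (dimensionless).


rho = As / (b * d)
= 641 / (455 * 791)
= 641 / 359905
= 0.001781 (dimensionless)

0.001781 (dimensionless)


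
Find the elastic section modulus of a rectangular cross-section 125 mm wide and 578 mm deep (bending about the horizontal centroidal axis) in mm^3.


S = b * h^2 / 6
= 125 * 578^2 / 6
= 125 * 334084 / 6
= 6960083.33 mm^3

6960083.33 mm^3


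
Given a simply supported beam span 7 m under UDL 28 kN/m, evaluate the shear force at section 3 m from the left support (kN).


R_A = w * L / 2 = 28 * 7 / 2 = 98.0 kN
V(x) = R_A - w * x = 98.0 - 28 * 3
= 14.0 kN

14.0 kN


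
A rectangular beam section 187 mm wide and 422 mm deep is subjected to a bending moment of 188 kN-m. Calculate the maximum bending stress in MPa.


I = b * h^3 / 12 = 187 * 422^3 / 12 = 1171110064.67 mm^4
y = h / 2 = 422 / 2 = 211.0 mm
M = 188 kN-m = 188000000.0 N-mm
sigma = M * y / I = 188000000.0 * 211.0 / 1171110064.67
= 33.87 MPa

33.87 MPa


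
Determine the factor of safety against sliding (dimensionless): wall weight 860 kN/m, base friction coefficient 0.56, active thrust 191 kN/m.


Resisting force = mu * W = 0.56 * 860 = 481.6 kN/m
FOS = Resisting / Driving = 481.6 / 191
= 2.5215 (dimensionless)

2.5215 (dimensionless)


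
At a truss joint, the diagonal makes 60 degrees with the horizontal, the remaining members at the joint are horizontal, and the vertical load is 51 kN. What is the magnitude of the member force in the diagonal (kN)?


At the joint, only the diagonal has a vertical component, so vertical equilibrium gives:
F * sin(60) = 51
F = 51 / sin(60)
= 51 / 0.866025
= 58.89 kN

58.89 kN


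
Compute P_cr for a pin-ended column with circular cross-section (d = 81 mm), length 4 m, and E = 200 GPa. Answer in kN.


I = pi * d^4 / 64 = 2113050.98 mm^4
L = 4000.0 mm
P_cr = pi^2 * E * I / L^2
= 9.8696 * 200000.0 * 2113050.98 / 4000.0^2
= 260687.22 N = 260.6872 kN

260.6872 kN


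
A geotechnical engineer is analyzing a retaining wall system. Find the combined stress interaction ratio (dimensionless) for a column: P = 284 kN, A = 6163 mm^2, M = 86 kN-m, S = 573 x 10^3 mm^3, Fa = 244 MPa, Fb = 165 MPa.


f_a = P / A = 284000.0 / 6163 = 46.0815 MPa
f_b = M / S = 86000000.0 / 573000.0 = 150.0873 MPa
Ratio = f_a / Fa + f_b / Fb
= 46.0815 / 244 + 150.0873 / 165
= 1.0985 (dimensionless)

1.0985 (dimensionless)


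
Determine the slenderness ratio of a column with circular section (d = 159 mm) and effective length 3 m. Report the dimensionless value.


Radius of gyration r = d / 4 = 159 / 4 = 39.75 mm
L_eff = 3000.0 mm
Slenderness ratio = L / r = 3000.0 / 39.75 = 75.47 (dimensionless)

75.47 (dimensionless)


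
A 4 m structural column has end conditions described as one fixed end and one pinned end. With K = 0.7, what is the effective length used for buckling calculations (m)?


L_eff = K * L
= 0.7 * 4
= 2.8 m

2.8 m


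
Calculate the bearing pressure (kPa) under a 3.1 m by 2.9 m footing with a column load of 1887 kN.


A = 3.1 * 2.9 = 8.99 m^2
q = P / A = 1887 / 8.99
= 209.8999 kPa

209.8999 kPa


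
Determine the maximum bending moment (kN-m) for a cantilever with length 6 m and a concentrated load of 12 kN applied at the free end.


For a cantilever with a point load at the free end:
M_max = P * L = 12 * 6 = 72 kN-m

72 kN-m


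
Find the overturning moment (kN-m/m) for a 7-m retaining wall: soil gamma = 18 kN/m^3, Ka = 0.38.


Pa = 0.5 * Ka * gamma * H^2
= 0.5 * 0.38 * 18 * 7^2
= 167.58 kN/m
Arm = H / 3 = 7 / 3 = 2.3333 m
Mo = Pa * arm = Pa * H / 3 = 167.58 * 7 / 3 = 391.02 kN-m/m

391.02 kN-m/m


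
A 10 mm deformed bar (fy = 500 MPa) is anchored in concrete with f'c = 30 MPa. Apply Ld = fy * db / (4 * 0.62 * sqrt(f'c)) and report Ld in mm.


Ld = (fy * db) / (4 * 0.62 * sqrt(f'c))
= (500 * 10) / (4 * 0.62 * sqrt(30))
= 5000 / 13.5835
= 368.09 mm

368.09 mm


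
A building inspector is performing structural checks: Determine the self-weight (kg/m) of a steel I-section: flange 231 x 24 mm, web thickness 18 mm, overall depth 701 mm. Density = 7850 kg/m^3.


A_flanges = 2 * 231 * 24 = 11088 mm^2
A_web = (701 - 2 * 24) * 18 = 11754 mm^2
A_total = 11088 + 11754 = 22842 mm^2 = 0.022842 m^2
Weight = rho * A = 7850 * 0.022842 = 179.3097 kg/m

179.3097 kg/m


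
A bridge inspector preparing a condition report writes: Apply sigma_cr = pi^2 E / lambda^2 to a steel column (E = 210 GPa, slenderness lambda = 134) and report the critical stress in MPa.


sigma_cr = pi^2 * E / lambda^2
= 9.8696 * 210000.0 / 134^2
= 9.8696 * 210000.0 / 17956
= 115.4275 MPa

115.4275 MPa


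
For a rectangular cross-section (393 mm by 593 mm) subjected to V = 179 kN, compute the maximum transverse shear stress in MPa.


A = b * h = 393 * 593 = 233049 mm^2
V = 179 kN = 179000.0 N
tau_max = 1.5 * V / A = 1.5 * 179000.0 / 233049
= 1.1521 MPa

1.1521 MPa


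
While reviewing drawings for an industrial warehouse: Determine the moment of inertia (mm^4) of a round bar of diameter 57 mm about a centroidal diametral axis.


r = d / 2 = 57 / 2 = 28.5 mm
I = pi * r^4 / 4 = pi * 28.5^4 / 4
= 518166.49 mm^4

518166.49 mm^4


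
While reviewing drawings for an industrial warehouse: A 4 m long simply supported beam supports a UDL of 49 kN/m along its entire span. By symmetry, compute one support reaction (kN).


Total load = w * L = 49 * 4 = 196 kN
By symmetry, each reaction R = total / 2 = 196 / 2 = 98.0 kN

98.0 kN


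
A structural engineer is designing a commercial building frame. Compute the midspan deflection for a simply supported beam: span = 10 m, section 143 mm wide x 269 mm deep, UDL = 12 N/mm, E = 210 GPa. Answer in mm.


I = 143 * 269^3 / 12 = 231959215.58 mm^4
L = 10000.0 mm, w = 12 N/mm, E = 210000.0 MPa
delta = 5 * w * L^4 / (384 * E * I)
= 5 * 12 * 10000.0^4 / (384 * 210000.0 * 231959215.58)
= 32.0767 mm

32.0767 mm


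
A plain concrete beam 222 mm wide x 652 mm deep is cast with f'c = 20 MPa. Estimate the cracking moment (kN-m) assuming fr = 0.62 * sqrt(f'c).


fr = 0.62 * sqrt(20) = 0.62 * 4.4721 = 2.7727 MPa
I = 222 * 652^3 / 12 = 5127604448.0 mm^4
y_t = 326.0 mm
M_cr = fr * I / y_t = 2.7727 * 5127604448.0 / 326.0 N-mm
= 43.6118 kN-m

43.6118 kN-m


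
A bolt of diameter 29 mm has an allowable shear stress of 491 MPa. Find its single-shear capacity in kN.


A = pi * d^2 / 4 = pi * 29^2 / 4 = 660.5199 mm^2
V = f_v * A / 1000 = 491 * 660.5199 / 1000
= 324.3152 kN

324.3152 kN


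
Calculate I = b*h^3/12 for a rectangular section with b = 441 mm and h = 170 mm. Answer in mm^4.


I = b * h^3 / 12
= 441 * 170^3 / 12
= 441 * 4913000 / 12
= 180552750.0 mm^4

180552750.0 mm^4


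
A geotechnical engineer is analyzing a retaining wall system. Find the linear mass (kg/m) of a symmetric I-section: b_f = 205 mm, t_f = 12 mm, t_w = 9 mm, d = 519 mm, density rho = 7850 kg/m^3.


A_flanges = 2 * 205 * 12 = 4920 mm^2
A_web = (519 - 2 * 12) * 9 = 4455 mm^2
A_total = 4920 + 4455 = 9375 mm^2 = 0.009375 m^2
Weight = rho * A = 7850 * 0.009375 = 73.5938 kg/m

73.5938 kg/m


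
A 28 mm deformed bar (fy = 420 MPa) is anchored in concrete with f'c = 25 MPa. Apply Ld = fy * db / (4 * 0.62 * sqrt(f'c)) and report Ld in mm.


Ld = (fy * db) / (4 * 0.62 * sqrt(f'c))
= (420 * 28) / (4 * 0.62 * sqrt(25))
= 11760 / 12.4
= 948.39 mm

948.39 mm


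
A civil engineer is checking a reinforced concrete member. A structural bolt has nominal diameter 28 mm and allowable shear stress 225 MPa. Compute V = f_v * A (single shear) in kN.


A = pi * d^2 / 4 = pi * 28^2 / 4 = 615.7522 mm^2
V = f_v * A / 1000 = 225 * 615.7522 / 1000
= 138.5442 kN

138.5442 kN


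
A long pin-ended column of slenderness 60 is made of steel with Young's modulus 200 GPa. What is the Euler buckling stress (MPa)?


sigma_cr = pi^2 * E / lambda^2
= 9.8696 * 200000.0 / 60^2
= 9.8696 * 200000.0 / 3600
= 548.3114 MPa

548.3114 MPa


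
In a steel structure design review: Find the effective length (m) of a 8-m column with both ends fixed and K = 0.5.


L_eff = K * L
= 0.5 * 8
= 4.0 m

4.0 m


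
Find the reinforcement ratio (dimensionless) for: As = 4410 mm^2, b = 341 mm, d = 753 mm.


rho = As / (b * d)
= 4410 / (341 * 753)
= 4410 / 256773
= 0.017175 (dimensionless)

0.017175 (dimensionless)


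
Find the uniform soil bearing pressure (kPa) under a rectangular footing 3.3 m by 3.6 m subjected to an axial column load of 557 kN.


A = 3.3 * 3.6 = 11.88 m^2
q = P / A = 557 / 11.88
= 46.8855 kPa

46.8855 kPa


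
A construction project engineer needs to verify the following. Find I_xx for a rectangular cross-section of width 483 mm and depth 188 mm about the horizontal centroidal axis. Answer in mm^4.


I = b * h^3 / 12
= 483 * 188^3 / 12
= 483 * 6644672 / 12
= 267448048.0 mm^4

267448048.0 mm^4


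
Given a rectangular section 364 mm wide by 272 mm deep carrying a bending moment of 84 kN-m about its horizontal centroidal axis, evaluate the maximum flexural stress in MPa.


I = b * h^3 / 12 = 364 * 272^3 / 12 = 610417322.67 mm^4
y = h / 2 = 272 / 2 = 136.0 mm
M = 84 kN-m = 84000000.0 N-mm
sigma = M * y / I = 84000000.0 * 136.0 / 610417322.67
= 18.72 MPa

18.72 MPa


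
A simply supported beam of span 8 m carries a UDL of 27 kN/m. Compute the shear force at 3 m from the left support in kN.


R_A = w * L / 2 = 27 * 8 / 2 = 108.0 kN
V(x) = R_A - w * x = 108.0 - 27 * 3
= 27.0 kN

27.0 kN


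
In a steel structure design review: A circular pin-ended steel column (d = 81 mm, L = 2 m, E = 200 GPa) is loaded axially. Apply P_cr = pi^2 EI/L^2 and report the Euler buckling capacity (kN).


I = pi * d^4 / 64 = 2113050.98 mm^4
L = 2000.0 mm
P_cr = pi^2 * E * I / L^2
= 9.8696 * 200000.0 * 2113050.98 / 2000.0^2
= 1042748.86 N = 1042.7489 kN

1042.7489 kN


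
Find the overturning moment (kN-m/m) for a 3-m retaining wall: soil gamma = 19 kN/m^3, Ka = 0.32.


Pa = 0.5 * Ka * gamma * H^2
= 0.5 * 0.32 * 19 * 3^2
= 27.36 kN/m
Arm = H / 3 = 3 / 3 = 1.0 m
Mo = Pa * arm = Pa * H / 3 = 27.36 * 3 / 3 = 27.36 kN-m/m

27.36 kN-m/m


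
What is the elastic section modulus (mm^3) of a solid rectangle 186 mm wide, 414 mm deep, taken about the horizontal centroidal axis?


S = b * h^2 / 6
= 186 * 414^2 / 6
= 186 * 171396 / 6
= 5313276.0 mm^3

5313276.0 mm^3


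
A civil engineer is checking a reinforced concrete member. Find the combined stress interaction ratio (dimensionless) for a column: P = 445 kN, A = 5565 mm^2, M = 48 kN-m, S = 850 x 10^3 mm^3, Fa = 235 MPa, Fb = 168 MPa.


f_a = P / A = 445000.0 / 5565 = 79.9641 MPa
f_b = M / S = 48000000.0 / 850000.0 = 56.4706 MPa
Ratio = f_a / Fa + f_b / Fb
= 79.9641 / 235 + 56.4706 / 168
= 0.6764 (dimensionless)

0.6764 (dimensionless)


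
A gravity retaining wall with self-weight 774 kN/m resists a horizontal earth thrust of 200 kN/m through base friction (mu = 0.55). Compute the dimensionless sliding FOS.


Resisting force = mu * W = 0.55 * 774 = 425.7 kN/m
FOS = Resisting / Driving = 425.7 / 200
= 2.1285 (dimensionless)

2.1285 (dimensionless)


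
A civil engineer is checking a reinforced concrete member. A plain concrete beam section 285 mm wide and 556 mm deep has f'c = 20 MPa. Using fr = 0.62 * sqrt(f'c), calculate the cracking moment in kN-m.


fr = 0.62 * sqrt(20) = 0.62 * 4.4721 = 2.7727 MPa
I = 285 * 556^3 / 12 = 4082140880.0 mm^4
y_t = 278.0 mm
M_cr = fr * I / y_t = 2.7727 * 4082140880.0 / 278.0 N-mm
= 40.7146 kN-m

40.7146 kN-m


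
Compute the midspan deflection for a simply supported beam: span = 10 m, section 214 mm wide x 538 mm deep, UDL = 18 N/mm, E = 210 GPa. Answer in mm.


I = 214 * 538^3 / 12 = 2777022217.33 mm^4
L = 10000.0 mm, w = 18 N/mm, E = 210000.0 MPa
delta = 5 * w * L^4 / (384 * E * I)
= 5 * 18 * 10000.0^4 / (384 * 210000.0 * 2777022217.33)
= 4.019 mm

4.019 mm


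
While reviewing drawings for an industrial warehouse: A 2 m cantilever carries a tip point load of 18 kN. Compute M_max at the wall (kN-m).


For a cantilever with a point load at the free end:
M_max = P * L = 18 * 2 = 36 kN-m

36 kN-m


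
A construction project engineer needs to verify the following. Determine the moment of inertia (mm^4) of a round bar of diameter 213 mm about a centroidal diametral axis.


r = d / 2 = 213 / 2 = 106.5 mm
I = pi * r^4 / 4 = pi * 106.5^4 / 4
= 101038830.91 mm^4

101038830.91 mm^4


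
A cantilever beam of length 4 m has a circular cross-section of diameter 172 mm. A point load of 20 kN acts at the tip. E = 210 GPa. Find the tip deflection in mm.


I = pi * d^4 / 64 = pi * 172^4 / 64 = 42961920.42 mm^4
L = 4000.0 mm, P = 20000.0 N, E = 210000.0 MPa
delta = P * L^3 / (3 * E * I)
= 20000.0 * 4000.0^3 / (3 * 210000.0 * 42961920.42)
= 47.2918 mm

47.2918 mm


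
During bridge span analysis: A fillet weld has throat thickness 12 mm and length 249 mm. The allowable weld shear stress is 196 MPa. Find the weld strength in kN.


Strength = throat * length * allowable stress
= 12 * 249 * 196 N
= 585648 N
= 585.65 kN

585.65 kN


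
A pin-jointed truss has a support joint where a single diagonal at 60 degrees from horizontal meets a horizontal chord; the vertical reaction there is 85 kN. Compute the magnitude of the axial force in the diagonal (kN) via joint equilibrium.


At the joint, only the diagonal has a vertical component, so vertical equilibrium gives:
F * sin(60) = 85
F = 85 / sin(60)
= 85 / 0.866025
= 98.15 kN

98.15 kN


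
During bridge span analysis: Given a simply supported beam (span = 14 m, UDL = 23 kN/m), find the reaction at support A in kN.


Total load = w * L = 23 * 14 = 322 kN
By symmetry, each reaction R = total / 2 = 322 / 2 = 161.0 kN

161.0 kN


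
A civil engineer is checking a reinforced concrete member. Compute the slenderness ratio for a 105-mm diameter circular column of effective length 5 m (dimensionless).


Radius of gyration r = d / 4 = 105 / 4 = 26.25 mm
L_eff = 5000.0 mm
Slenderness ratio = L / r = 5000.0 / 26.25 = 190.48 (dimensionless)

190.48 (dimensionless)


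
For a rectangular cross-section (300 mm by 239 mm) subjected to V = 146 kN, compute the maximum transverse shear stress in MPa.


A = b * h = 300 * 239 = 71700 mm^2
V = 146 kN = 146000.0 N
tau_max = 1.5 * V / A = 1.5 * 146000.0 / 71700
= 3.0544 MPa

3.0544 MPa


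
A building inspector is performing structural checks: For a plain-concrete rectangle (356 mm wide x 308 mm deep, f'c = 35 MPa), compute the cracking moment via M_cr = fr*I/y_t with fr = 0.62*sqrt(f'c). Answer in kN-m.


fr = 0.62 * sqrt(35) = 0.62 * 5.9161 = 3.668 MPa
I = 356 * 308^3 / 12 = 866803989.33 mm^4
y_t = 154.0 mm
M_cr = fr * I / y_t = 3.668 * 866803989.33 / 154.0 N-mm
= 20.6455 kN-m

20.6455 kN-m


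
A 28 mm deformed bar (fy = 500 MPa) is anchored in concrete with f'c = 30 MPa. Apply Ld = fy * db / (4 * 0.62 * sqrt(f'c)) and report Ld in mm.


Ld = (fy * db) / (4 * 0.62 * sqrt(f'c))
= (500 * 28) / (4 * 0.62 * sqrt(30))
= 14000 / 13.5835
= 1030.66 mm

1030.66 mm


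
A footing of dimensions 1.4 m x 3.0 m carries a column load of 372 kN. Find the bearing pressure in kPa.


A = 1.4 * 3.0 = 4.2 m^2
q = P / A = 372 / 4.2
= 88.5714 kPa

88.5714 kPa


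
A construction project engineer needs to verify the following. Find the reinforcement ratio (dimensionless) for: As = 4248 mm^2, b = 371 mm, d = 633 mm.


rho = As / (b * d)
= 4248 / (371 * 633)
= 4248 / 234843
= 0.018089 (dimensionless)

0.018089 (dimensionless)


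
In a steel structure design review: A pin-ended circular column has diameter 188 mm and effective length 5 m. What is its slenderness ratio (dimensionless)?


Radius of gyration r = d / 4 = 188 / 4 = 47.0 mm
L_eff = 5000.0 mm
Slenderness ratio = L / r = 5000.0 / 47.0 = 106.38 (dimensionless)

106.38 (dimensionless)


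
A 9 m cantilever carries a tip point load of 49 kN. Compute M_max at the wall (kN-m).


For a cantilever with a point load at the free end:
M_max = P * L = 49 * 9 = 441 kN-m

441 kN-m


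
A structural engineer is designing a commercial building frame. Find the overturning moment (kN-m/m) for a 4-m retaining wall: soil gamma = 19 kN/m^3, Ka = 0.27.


Pa = 0.5 * Ka * gamma * H^2
= 0.5 * 0.27 * 19 * 4^2
= 41.04 kN/m
Arm = H / 3 = 4 / 3 = 1.3333 m
Mo = Pa * arm = Pa * H / 3 = 41.04 * 4 / 3 = 54.72 kN-m/m

54.72 kN-m/m


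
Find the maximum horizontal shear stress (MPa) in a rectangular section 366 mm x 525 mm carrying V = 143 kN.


A = b * h = 366 * 525 = 192150 mm^2
V = 143 kN = 143000.0 N
tau_max = 1.5 * V / A = 1.5 * 143000.0 / 192150
= 1.1163 MPa

1.1163 MPa


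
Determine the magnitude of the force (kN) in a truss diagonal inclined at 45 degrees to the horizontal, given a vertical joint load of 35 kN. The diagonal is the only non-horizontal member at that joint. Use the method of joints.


At the joint, only the diagonal has a vertical component, so vertical equilibrium gives:
F * sin(45) = 35
F = 35 / sin(45)
= 35 / 0.707107
= 49.5 kN

49.5 kN


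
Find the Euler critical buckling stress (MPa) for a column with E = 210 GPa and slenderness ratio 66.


sigma_cr = pi^2 * E / lambda^2
= 9.8696 * 210000.0 / 66^2
= 9.8696 * 210000.0 / 4356
= 475.8074 MPa

475.8074 MPa


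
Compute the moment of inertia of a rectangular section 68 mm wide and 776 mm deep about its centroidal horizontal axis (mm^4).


I = b * h^3 / 12
= 68 * 776^3 / 12
= 68 * 467288576 / 12
= 2647968597.33 mm^4

2647968597.33 mm^4


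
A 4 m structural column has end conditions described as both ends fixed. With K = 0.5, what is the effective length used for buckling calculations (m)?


L_eff = K * L
= 0.5 * 4
= 2.0 m

2.0 m


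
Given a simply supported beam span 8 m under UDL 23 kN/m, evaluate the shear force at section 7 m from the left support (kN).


R_A = w * L / 2 = 23 * 8 / 2 = 92.0 kN
V(x) = R_A - w * x = 92.0 - 23 * 7
= -69.0 kN

-69.0 kN


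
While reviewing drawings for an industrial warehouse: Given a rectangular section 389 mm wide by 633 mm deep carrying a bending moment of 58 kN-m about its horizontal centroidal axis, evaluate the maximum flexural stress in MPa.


I = b * h^3 / 12 = 389 * 633^3 / 12 = 8222038107.75 mm^4
y = h / 2 = 633 / 2 = 316.5 mm
M = 58 kN-m = 58000000.0 N-mm
sigma = M * y / I = 58000000.0 * 316.5 / 8222038107.75
= 2.23 MPa

2.23 MPa


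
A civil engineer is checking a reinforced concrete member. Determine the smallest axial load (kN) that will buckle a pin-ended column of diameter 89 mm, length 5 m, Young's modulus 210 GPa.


I = pi * d^4 / 64 = 3079852.55 mm^4
L = 5000.0 mm
P_cr = pi^2 * E * I / L^2
= 9.8696 * 210000.0 * 3079852.55 / 5000.0^2
= 255334.18 N = 255.3342 kN

255.3342 kN


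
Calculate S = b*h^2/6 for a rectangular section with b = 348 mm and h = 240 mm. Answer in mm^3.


S = b * h^2 / 6
= 348 * 240^2 / 6
= 348 * 57600 / 6
= 3340800.0 mm^3

3340800.0 mm^3


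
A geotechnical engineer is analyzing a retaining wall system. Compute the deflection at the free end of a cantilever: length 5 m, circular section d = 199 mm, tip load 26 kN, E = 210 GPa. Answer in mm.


I = pi * d^4 / 64 = pi * 199^4 / 64 = 76980761.76 mm^4
L = 5000.0 mm, P = 26000.0 N, E = 210000.0 MPa
delta = P * L^3 / (3 * E * I)
= 26000.0 * 5000.0^3 / (3 * 210000.0 * 76980761.76)
= 67.0132 mm

67.0132 mm


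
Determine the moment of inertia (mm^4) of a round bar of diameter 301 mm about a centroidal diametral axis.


r = d / 2 = 301 / 2 = 150.5 mm
I = pi * r^4 / 4 = pi * 150.5^4 / 4
= 402935823.96 mm^4

402935823.96 mm^4


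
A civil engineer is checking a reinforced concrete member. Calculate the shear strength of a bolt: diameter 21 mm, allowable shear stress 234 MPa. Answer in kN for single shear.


A = pi * d^2 / 4 = pi * 21^2 / 4 = 346.3606 mm^2
V = f_v * A / 1000 = 234 * 346.3606 / 1000
= 81.0484 kN

81.0484 kN


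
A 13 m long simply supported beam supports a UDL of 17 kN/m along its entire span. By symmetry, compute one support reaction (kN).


Total load = w * L = 17 * 13 = 221 kN
By symmetry, each reaction R = total / 2 = 221 / 2 = 110.5 kN

110.5 kN


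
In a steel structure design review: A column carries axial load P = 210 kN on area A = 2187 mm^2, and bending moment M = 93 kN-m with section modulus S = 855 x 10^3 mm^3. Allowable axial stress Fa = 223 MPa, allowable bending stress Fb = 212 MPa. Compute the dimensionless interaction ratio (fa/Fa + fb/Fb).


f_a = P / A = 210000.0 / 2187 = 96.0219 MPa
f_b = M / S = 93000000.0 / 855000.0 = 108.7719 MPa
Ratio = f_a / Fa + f_b / Fb
= 96.0219 / 223 + 108.7719 / 212
= 0.9437 (dimensionless)

0.9437 (dimensionless)
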